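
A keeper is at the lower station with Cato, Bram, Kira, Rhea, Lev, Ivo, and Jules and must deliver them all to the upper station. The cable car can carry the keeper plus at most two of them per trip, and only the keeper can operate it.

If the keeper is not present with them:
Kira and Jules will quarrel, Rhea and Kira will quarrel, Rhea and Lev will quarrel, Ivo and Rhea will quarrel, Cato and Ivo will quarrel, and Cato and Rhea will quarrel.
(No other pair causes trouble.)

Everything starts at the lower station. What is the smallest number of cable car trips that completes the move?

impossible

Whatever the first load, the items left behind include a forbidden pair without the keeper. No opening move is safe, so no plan exists.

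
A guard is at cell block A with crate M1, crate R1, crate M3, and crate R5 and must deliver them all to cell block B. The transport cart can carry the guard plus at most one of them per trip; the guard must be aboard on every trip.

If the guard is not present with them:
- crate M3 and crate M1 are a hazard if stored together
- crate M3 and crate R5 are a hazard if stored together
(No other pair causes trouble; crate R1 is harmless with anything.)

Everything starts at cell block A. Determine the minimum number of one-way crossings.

9

Counting alone: the guard can take at most 1 across per trip to cell block B, so moving all 4 needs at least 4 loaded trips out, with a return between consecutive ones — at least 7 crossings.
The safety rule pushes this higher. Following every safe sequence of crossings, the most of the 4 that can be at cell block B as the transport cart arrives there on crossing 7 is 3 — never all 4.
So no plan with fewer than 9 crossings exists, and this one achieves 9:
1. Guard goes to cell block B with crate M3.
2. Guard goes back to cell block A alone.
3. Guard goes to cell block B with crate M1.
4. Guard goes back to cell block A with crate M3.
5. Guard goes to cell block B with crate R5.
6. Guard goes back to cell block A alone.
7. Guard goes to cell block B with crate R1.
8. Guard goes back to cell block A alone.
9. Guard goes to cell block B with crate M3.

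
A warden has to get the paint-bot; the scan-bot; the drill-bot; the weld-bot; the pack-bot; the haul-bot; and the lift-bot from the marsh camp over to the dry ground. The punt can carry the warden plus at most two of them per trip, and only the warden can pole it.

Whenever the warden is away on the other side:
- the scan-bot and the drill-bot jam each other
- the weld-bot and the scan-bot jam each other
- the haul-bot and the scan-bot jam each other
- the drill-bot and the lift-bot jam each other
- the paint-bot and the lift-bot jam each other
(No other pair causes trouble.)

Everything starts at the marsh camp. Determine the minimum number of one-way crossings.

Counting alone: the warden can take at most 2 across per trip to the dry ground, so moving all 7 needs at least 4 loaded trips out, with a return between consecutive ones — at least 7 crossings.
The safety rule pushes this higher. Following every safe sequence of crossings, the most of the 7 that can be at the dry ground as the punt arrives there on crossing 7 is 6 — never all 7.
So no plan with fewer than 9 crossings exists, and this one achieves 9:
1. Warden goes to the dry ground with the lift-bot and the scan-bot.  [the marsh camp: the drill-bot, the haul-bot, the pack-bot, the paint-bot, the weld-bot | the dry ground: the lift-bot, the scan-bot]
2. Warden goes back to the marsh camp alone.  [the marsh camp: the drill-bot, the haul-bot, the pack-bot, the paint-bot, the weld-bot | the dry ground: the lift-bot, the scan-bot]
3. Warden goes to the dry ground with the paint-bot.  [the marsh camp: the drill-bot, the haul-bot, the pack-bot, the weld-bot | the dry ground: the lift-bot, the paint-bot, the scan-bot]
4. Warden goes back to the marsh camp with the lift-bot.  [the marsh camp: the drill-bot, the haul-bot, the lift-bot, the pack-bot, the weld-bot | the dry ground: the paint-bot, the scan-bot]
5. Warden goes to the dry ground with the drill-bot and the weld-bot.  [the marsh camp: the haul-bot, the lift-bot, the pack-bot | the dry ground: the drill-bot, the paint-bot, the scan-bot, the weld-bot]
6. Warden goes back to the marsh camp with the scan-bot.  [the marsh camp: the haul-bot, the lift-bot, the pack-bot, the scan-bot | the dry ground: the drill-bot, the paint-bot, the weld-bot]
7. Warden goes to the dry ground with the haul-bot and the pack-bot.  [the marsh camp: the lift-bot, the scan-bot | the dry ground: the drill-bot, the haul-bot, the pack-bot, the paint-bot, the weld-bot]
8. Warden goes back to the marsh camp alone.  [the marsh camp: the lift-bot, the scan-bot | the dry ground: the drill-bot, the haul-bot, the pack-bot, the paint-bot, the weld-bot]
9. Warden goes to the dry ground with the lift-bot and the scan-bot.  [the marsh camp: — | the dry ground: the drill-bot, the haul-bot, the lift-bot, the pack-bot, the paint-bot, the scan-bot, the weld-bot]

9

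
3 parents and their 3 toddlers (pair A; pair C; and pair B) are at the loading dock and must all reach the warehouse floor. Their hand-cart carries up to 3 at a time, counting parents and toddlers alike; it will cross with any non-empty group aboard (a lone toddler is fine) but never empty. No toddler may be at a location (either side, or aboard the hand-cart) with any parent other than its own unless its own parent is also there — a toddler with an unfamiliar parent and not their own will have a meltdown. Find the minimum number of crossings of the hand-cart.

5

Counting alone: each trip to the warehouse floor takes at most 3 across and each return brings at least 1 back, so after t trips out (and t−1 returns) at most 3t − (t−1) of the 6 are across; that first reaches 6 at t = 3, so at least 5 crossings are needed.
The plan below uses exactly 5 crossings, so it is optimal:
1. parent A and toddler A cross → the warehouse floor.
2. parent A crosses ← the loading dock.
3. parent A, parent B, and parent C cross → the warehouse floor.
4. toddler A crosses ← the loading dock.
5. toddler A, toddler B, and toddler C cross → the warehouse floor.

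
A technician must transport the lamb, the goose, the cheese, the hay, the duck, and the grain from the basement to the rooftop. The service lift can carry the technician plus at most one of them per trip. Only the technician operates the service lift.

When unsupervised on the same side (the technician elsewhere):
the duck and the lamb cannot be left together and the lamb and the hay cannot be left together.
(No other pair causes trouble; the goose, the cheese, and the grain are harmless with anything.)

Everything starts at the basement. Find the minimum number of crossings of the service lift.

Counting alone: the technician can take at most 1 across per trip to the rooftop, so moving all 6 needs at least 6 loaded trips out, with a return between consecutive ones — at least 11 crossings.
The safety rule pushes this higher. Following every safe sequence of crossings, the most of the 6 that can be at the rooftop as the service lift arrives there on crossing 11 is 5 — never all 6.
So no plan with fewer than 13 crossings exists, and this one achieves 13:
1. Technician goes to the rooftop with the lamb.
2. Technician goes back to the basement alone.
3. Technician goes to the rooftop with the goose.
4. Technician goes back to the basement alone.
5. Technician goes to the rooftop with the cheese.
6. Technician goes back to the basement alone.
7. Technician goes to the rooftop with the hay.
8. Technician goes back to the basement with the lamb.
9. Technician goes to the rooftop with the duck.
10. Technician goes back to the basement alone.
11. Technician goes to the rooftop with the grain.
12. Technician goes back to the basement alone.
13. Technician goes to the rooftop with the lamb.

13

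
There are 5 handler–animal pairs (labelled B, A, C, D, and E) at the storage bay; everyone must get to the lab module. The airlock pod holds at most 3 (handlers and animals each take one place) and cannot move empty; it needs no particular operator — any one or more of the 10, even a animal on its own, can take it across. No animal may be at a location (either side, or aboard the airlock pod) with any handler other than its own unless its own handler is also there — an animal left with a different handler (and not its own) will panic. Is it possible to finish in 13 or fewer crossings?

Yes

Yes — this plan uses 11 crossings (≤ 13):
1. animal B and handler B cross → the lab module.
2. handler B crosses ← the storage bay.
3. animal A, animal C, and animal D cross → the lab module.
4. animal B crosses ← the storage bay.
5. handler A, handler C, and handler D cross → the lab module.
6. animal A and handler A cross ← the storage bay.
7. handler A, handler B, and handler E cross → the lab module.
8. animal C crosses ← the storage bay.
9. animal A and animal B cross → the lab module.
10. animal B crosses ← the storage bay.
11. animal B, animal C, and animal E cross → the lab module.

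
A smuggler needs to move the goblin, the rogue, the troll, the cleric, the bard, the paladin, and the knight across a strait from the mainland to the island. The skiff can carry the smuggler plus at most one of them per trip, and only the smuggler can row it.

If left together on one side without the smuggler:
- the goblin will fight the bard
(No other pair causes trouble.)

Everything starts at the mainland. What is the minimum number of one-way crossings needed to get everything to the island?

Counting alone: the smuggler can take at most 1 across per trip to the island, so moving all 7 needs at least 7 loaded trips out, with a return between consecutive ones — at least 13 crossings.
The plan below uses exactly 13 crossings, so it is optimal:
1. Smuggler goes to the island with the goblin.  [the mainland: the bard, the cleric, the knight, the paladin, the rogue, the troll | the island: the goblin]
2. Smuggler goes back to the mainland alone.  [the mainland: the bard, the cleric, the knight, the paladin, the rogue, the troll | the island: the goblin]
3. Smuggler goes to the island with the rogue.  [the mainland: the bard, the cleric, the knight, the paladin, the troll | the island: the goblin, the rogue]
4. Smuggler goes back to the mainland alone.  [the mainland: the bard, the cleric, the knight, the paladin, the troll | the island: the goblin, the rogue]
5. Smuggler goes to the island with the troll.  [the mainland: the bard, the cleric, the knight, the paladin | the island: the goblin, the rogue, the troll]
6. Smuggler goes back to the mainland alone.  [the mainland: the bard, the cleric, the knight, the paladin | the island: the goblin, the rogue, the troll]
7. Smuggler goes to the island with the cleric.  [the mainland: the bard, the knight, the paladin | the island: the cleric, the goblin, the rogue, the troll]
8. Smuggler goes back to the mainland alone.  [the mainland: the bard, the knight, the paladin | the island: the cleric, the goblin, the rogue, the troll]
9. Smuggler goes to the island with the paladin.  [the mainland: the bard, the knight | the island: the cleric, the goblin, the paladin, the rogue, the troll]
10. Smuggler goes back to the mainland alone.  [the mainland: the bard, the knight | the island: the cleric, the goblin, the paladin, the rogue, the troll]
11. Smuggler goes to the island with the knight.  [the mainland: the bard | the island: the cleric, the goblin, the knight, the paladin, the rogue, the troll]
12. Smuggler goes back to the mainland alone.  [the mainland: the bard | the island: the cleric, the goblin, the knight, the paladin, the rogue, the troll]
13. Smuggler goes to the island with the bard.  [the mainland: — | the island: the bard, the cleric, the goblin, the knight, the paladin, the rogue, the troll]

13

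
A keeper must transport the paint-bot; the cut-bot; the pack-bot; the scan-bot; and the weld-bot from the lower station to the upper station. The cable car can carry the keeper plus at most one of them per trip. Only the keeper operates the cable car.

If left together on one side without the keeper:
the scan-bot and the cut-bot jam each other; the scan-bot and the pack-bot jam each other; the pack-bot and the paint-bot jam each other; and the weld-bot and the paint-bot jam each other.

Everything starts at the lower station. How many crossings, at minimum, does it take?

Whatever the first load, the items left behind include a forbidden pair without the keeper. No opening move is safe, so no plan exists.

impossible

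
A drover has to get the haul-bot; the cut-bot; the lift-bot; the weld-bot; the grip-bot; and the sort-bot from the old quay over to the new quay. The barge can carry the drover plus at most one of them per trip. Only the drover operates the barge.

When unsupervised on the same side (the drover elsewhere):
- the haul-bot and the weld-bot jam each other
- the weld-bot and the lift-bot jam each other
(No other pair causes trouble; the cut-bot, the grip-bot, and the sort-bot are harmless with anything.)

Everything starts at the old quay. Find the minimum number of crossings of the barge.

Counting alone: the drover can take at most 1 across per trip to the new quay, so moving all 6 needs at least 6 loaded trips out, with a return between consecutive ones — at least 11 crossings.
The safety rule pushes this higher. Following every safe sequence of crossings, the most of the 6 that can be at the new quay as the barge arrives there on crossing 11 is 5 — never all 6.
So no plan with fewer than 13 crossings exists, and this one achieves 13:
1. Drover goes to the new quay with the weld-bot.  [the old quay: the cut-bot, the grip-bot, the haul-bot, the lift-bot, the sort-bot | the new quay: the weld-bot]
2. Drover goes back to the old quay alone.  [the old quay: the cut-bot, the grip-bot, the haul-bot, the lift-bot, the sort-bot | the new quay: the weld-bot]
3. Drover goes to the new quay with the haul-bot.  [the old quay: the cut-bot, the grip-bot, the lift-bot, the sort-bot | the new quay: the haul-bot, the weld-bot]
4. Drover goes back to the old quay with the weld-bot.  [the old quay: the cut-bot, the grip-bot, the lift-bot, the sort-bot, the weld-bot | the new quay: the haul-bot]
5. Drover goes to the new quay with the lift-bot.  [the old quay: the cut-bot, the grip-bot, the sort-bot, the weld-bot | the new quay: the haul-bot, the lift-bot]
6. Drover goes back to the old quay alone.  [the old quay: the cut-bot, the grip-bot, the sort-bot, the weld-bot | the new quay: the haul-bot, the lift-bot]
7. Drover goes to the new quay with the cut-bot.  [the old quay: the grip-bot, the sort-bot, the weld-bot | the new quay: the cut-bot, the haul-bot, the lift-bot]
8. Drover goes back to the old quay alone.  [the old quay: the grip-bot, the sort-bot, the weld-bot | the new quay: the cut-bot, the haul-bot, the lift-bot]
9. Drover goes to the new quay with the grip-bot.  [the old quay: the sort-bot, the weld-bot | the new quay: the cut-bot, the grip-bot, the haul-bot, the lift-bot]
10. Drover goes back to the old quay alone.  [the old quay: the sort-bot, the weld-bot | the new quay: the cut-bot, the grip-bot, the haul-bot, the lift-bot]
11. Drover goes to the new quay with the sort-bot.  [the old quay: the weld-bot | the new quay: the cut-bot, the grip-bot, the haul-bot, the lift-bot, the sort-bot]
12. Drover goes back to the old quay alone.  [the old quay: the weld-bot | the new quay: the cut-bot, the grip-bot, the haul-bot, the lift-bot, the sort-bot]
13. Drover goes to the new quay with the weld-bot.  [the old quay: — | the new quay: the cut-bot, the grip-bot, the haul-bot, the lift-bot, the sort-bot, the weld-bot]

13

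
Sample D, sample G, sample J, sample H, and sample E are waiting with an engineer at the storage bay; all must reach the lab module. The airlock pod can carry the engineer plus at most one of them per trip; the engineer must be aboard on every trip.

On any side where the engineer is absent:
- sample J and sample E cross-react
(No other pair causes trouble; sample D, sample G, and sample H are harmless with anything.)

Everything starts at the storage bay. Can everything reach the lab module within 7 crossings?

No

Counting alone: the engineer can take at most 1 across per trip to the lab module, so moving all 5 needs at least 5 loaded trips out, with a return between consecutive ones — at least 9 crossings.
Since 7 < 9, 7 crossings cannot be enough. (The shortest complete plan in fact takes 9:)
1. Engineer goes to the lab module with sample J.  [the storage bay: sample D, sample E, sample G, sample H | the lab module: sample J]
2. Engineer goes back to the storage bay alone.  [the storage bay: sample D, sample E, sample G, sample H | the lab module: sample J]
3. Engineer goes to the lab module with sample D.  [the storage bay: sample E, sample G, sample H | the lab module: sample D, sample J]
4. Engineer goes back to the storage bay alone.  [the storage bay: sample E, sample G, sample H | the lab module: sample D, sample J]
5. Engineer goes to the lab module with sample G.  [the storage bay: sample E, sample H | the lab module: sample D, sample G, sample J]
6. Engineer goes back to the storage bay alone.  [the storage bay: sample E, sample H | the lab module: sample D, sample G, sample J]
7. Engineer goes to the lab module with sample H.  [the storage bay: sample E | the lab module: sample D, sample G, sample H, sample J]
8. Engineer goes back to the storage bay alone.  [the storage bay: sample E | the lab module: sample D, sample G, sample H, sample J]
9. Engineer goes to the lab module with sample E.  [the storage bay: — | the lab module: sample D, sample E, sample G, sample H, sample J]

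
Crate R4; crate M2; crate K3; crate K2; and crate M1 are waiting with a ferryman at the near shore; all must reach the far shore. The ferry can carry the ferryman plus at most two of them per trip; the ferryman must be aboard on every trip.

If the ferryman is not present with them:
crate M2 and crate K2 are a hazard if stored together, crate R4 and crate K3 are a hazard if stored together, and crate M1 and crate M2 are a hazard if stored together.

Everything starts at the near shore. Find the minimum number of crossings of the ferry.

5

Counting alone: the ferryman can take at most 2 across per trip to the far shore, so moving all 5 needs at least 3 loaded trips out, with a return between consecutive ones — at least 5 crossings.
The plan below uses exactly 5 crossings, so it is optimal:
1. Ferryman goes to the far shore with crate M2 and crate R4.
2. Ferryman goes back to the near shore alone.
3. Ferryman goes to the far shore with crate K2 and crate M1.
4. Ferryman goes back to the near shore with crate M2.
5. Ferryman goes to the far shore with crate K3 and crate M2.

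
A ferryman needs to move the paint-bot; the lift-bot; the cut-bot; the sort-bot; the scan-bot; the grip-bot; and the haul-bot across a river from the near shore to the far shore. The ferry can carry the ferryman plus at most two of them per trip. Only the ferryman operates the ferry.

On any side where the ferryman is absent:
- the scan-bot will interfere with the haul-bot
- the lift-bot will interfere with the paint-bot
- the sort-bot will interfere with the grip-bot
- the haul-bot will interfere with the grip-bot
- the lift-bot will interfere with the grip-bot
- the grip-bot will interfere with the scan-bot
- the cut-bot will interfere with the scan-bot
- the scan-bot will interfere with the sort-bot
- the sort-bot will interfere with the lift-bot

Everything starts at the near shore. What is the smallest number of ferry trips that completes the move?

impossible

Whatever the first load, the items left behind include a forbidden pair without the ferryman. No opening move is safe, so no plan exists.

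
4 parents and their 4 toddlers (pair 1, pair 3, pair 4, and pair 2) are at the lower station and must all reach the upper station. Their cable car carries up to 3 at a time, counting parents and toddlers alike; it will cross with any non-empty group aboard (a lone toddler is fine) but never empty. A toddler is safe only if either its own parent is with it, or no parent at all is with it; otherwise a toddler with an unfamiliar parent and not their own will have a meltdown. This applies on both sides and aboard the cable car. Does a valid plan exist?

Yes

1. parent 1 and toddler 1 cross → the upper station.
2. parent 1 crosses ← the lower station.
3. parent 1, parent 3, and toddler 3 cross → the upper station.
4. parent 1 and toddler 1 cross ← the lower station.
5. parent 1, parent 2, and parent 4 cross → the upper station.
6. toddler 3 crosses ← the lower station.
7. toddler 1 and toddler 3 cross → the upper station.
8. toddler 1 crosses ← the lower station.
9. toddler 1, toddler 2, and toddler 4 cross → the upper station.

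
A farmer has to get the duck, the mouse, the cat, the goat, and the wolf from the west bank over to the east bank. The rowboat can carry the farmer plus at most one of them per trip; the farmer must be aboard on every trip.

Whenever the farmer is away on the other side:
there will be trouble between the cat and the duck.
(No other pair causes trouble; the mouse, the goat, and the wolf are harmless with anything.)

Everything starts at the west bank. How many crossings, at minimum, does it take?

9

Counting alone: the farmer can take at most 1 across per trip to the east bank, so moving all 5 needs at least 5 loaded trips out, with a return between consecutive ones — at least 9 crossings.
The plan below uses exactly 9 crossings, so it is optimal:
1. Farmer goes to the east bank with the duck.
2. Farmer goes back to the west bank alone.
3. Farmer goes to the east bank with the mouse.
4. Farmer goes back to the west bank alone.
5. Farmer goes to the east bank with the goat.
6. Farmer goes back to the west bank alone.
7. Farmer goes to the east bank with the wolf.
8. Farmer goes back to the west bank alone.
9. Farmer goes to the east bank with the cat.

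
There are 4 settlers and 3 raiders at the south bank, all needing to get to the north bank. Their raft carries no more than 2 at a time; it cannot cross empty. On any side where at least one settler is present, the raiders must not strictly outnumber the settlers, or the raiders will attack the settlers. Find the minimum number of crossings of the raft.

Counting alone: each trip to the north bank takes at most 2 across and each return brings at least 1 back, so after t trips out (and t−1 returns) at most 2t − (t−1) of the 7 are across; that first reaches 7 at t = 6, so at least 11 crossings are needed.
The plan below uses exactly 11 crossings, so it is optimal:
1. 2 raiders → the north bank.  (the south bank: 4S 1R; the north bank: 0S 2R)
2. 1 raider ← the south bank.  (the south bank: 4S 2R; the north bank: 0S 1R)
3. 2 raiders → the north bank.  (the south bank: 4S 0R; the north bank: 0S 3R)
4. 1 raider ← the south bank.  (the south bank: 4S 1R; the north bank: 0S 2R)
5. 2 settlers → the north bank.  (the south bank: 2S 1R; the north bank: 2S 2R)
6. 1 raider ← the south bank.  (the south bank: 2S 2R; the north bank: 2S 1R)
7. 1 settler and 1 raider → the north bank.  (the south bank: 1S 1R; the north bank: 3S 2R)
8. 1 settler ← the south bank.  (the south bank: 2S 1R; the north bank: 2S 2R)
9. 1 settler and 1 raider → the north bank.  (the south bank: 1S 0R; the north bank: 3S 3R)
10. 1 raider ← the south bank.  (the south bank: 1S 1R; the north bank: 3S 2R)
11. 1 settler and 1 raider → the north bank.  (the south bank: 0S 0R; the north bank: 4S 3R)

11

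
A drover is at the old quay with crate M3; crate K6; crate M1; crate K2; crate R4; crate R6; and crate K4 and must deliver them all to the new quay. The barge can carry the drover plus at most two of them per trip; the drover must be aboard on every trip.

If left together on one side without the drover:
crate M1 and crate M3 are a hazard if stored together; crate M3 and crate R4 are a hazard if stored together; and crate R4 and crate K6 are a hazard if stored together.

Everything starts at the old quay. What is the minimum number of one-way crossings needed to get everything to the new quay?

7

Counting alone: the drover can take at most 2 across per trip to the new quay, so moving all 7 needs at least 4 loaded trips out, with a return between consecutive ones — at least 7 crossings.
The plan below uses exactly 7 crossings, so it is optimal:
1. Drover goes to the new quay with crate K6 and crate M3.  [the old quay: crate K2, crate K4, crate M1, crate R4, crate R6 | the new quay: crate K6, crate M3]
2. Drover goes back to the old quay alone.  [the old quay: crate K2, crate K4, crate M1, crate R4, crate R6 | the new quay: crate K6, crate M3]
3. Drover goes to the new quay with crate K2.  [the old quay: crate K4, crate M1, crate R4, crate R6 | the new quay: crate K2, crate K6, crate M3]
4. Drover goes back to the old quay alone.  [the old quay: crate K4, crate M1, crate R4, crate R6 | the new quay: crate K2, crate K6, crate M3]
5. Drover goes to the new quay with crate K4 and crate R6.  [the old quay: crate M1, crate R4 | the new quay: crate K2, crate K4, crate K6, crate M3, crate R6]
6. Drover goes back to the old quay alone.  [the old quay: crate M1, crate R4 | the new quay: crate K2, crate K4, crate K6, crate M3, crate R6]
7. Drover goes to the new quay with crate M1 and crate R4.  [the old quay: — | the new quay: crate K2, crate K4, crate K6, crate M1, crate M3, crate R4, crate R6]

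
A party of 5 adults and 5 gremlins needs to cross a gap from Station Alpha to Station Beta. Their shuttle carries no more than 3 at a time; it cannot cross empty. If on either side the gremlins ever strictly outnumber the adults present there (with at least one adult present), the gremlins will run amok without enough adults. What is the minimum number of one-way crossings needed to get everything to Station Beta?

Counting alone: each trip to Station Beta takes at most 3 across and each return brings at least 1 back, so after t trips out (and t−1 returns) at most 3t − (t−1) of the 10 are across; that first reaches 10 at t = 5, so at least 9 crossings are needed.
The safety rule pushes this higher. Following every safe sequence of crossings, the most of the 10 that can be at Station Beta as the shuttle arrives there on crossing 9 is 9 — never all 10.
So no plan with fewer than 11 crossings exists, and this one achieves 11:
1. 2 gremlins → Station Beta.  (Station Alpha: 5A 3G; Station Beta: 0A 2G)
2. 1 gremlin ← Station Alpha.  (Station Alpha: 5A 4G; Station Beta: 0A 1G)
3. 3 gremlins → Station Beta.  (Station Alpha: 5A 1G; Station Beta: 0A 4G)
4. 1 gremlin ← Station Alpha.  (Station Alpha: 5A 2G; Station Beta: 0A 3G)
5. 3 adults → Station Beta.  (Station Alpha: 2A 2G; Station Beta: 3A 3G)
6. 1 adult and 1 gremlin ← Station Alpha.  (Station Alpha: 3A 3G; Station Beta: 2A 2G)
7. 3 adults → Station Beta.  (Station Alpha: 0A 3G; Station Beta: 5A 2G)
8. 1 gremlin ← Station Alpha.  (Station Alpha: 0A 4G; Station Beta: 5A 1G)
9. 2 gremlins → Station Beta.  (Station Alpha: 0A 2G; Station Beta: 5A 3G)
10. 1 gremlin ← Station Alpha.  (Station Alpha: 0A 3G; Station Beta: 5A 2G)
11. 3 gremlins → Station Beta.  (Station Alpha: 0A 0G; Station Beta: 5A 5G)

11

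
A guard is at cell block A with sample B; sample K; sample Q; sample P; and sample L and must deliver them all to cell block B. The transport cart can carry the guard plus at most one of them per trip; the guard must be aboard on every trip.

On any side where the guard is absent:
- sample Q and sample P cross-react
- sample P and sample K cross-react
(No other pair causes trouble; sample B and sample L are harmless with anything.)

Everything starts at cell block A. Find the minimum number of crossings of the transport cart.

Counting alone: the guard can take at most 1 across per trip to cell block B, so moving all 5 needs at least 5 loaded trips out, with a return between consecutive ones — at least 9 crossings.
The safety rule pushes this higher. Following every safe sequence of crossings, the most of the 5 that can be at cell block B as the transport cart arrives there on crossing 9 is 4 — never all 5.
So no plan with fewer than 11 crossings exists, and this one achieves 11:
1. Guard goes to cell block B with sample P.  [cell block A: sample B, sample K, sample L, sample Q | cell block B: sample P]
2. Guard goes back to cell block A alone.  [cell block A: sample B, sample K, sample L, sample Q | cell block B: sample P]
3. Guard goes to cell block B with sample B.  [cell block A: sample K, sample L, sample Q | cell block B: sample B, sample P]
4. Guard goes back to cell block A alone.  [cell block A: sample K, sample L, sample Q | cell block B: sample B, sample P]
5. Guard goes to cell block B with sample K.  [cell block A: sample L, sample Q | cell block B: sample B, sample K, sample P]
6. Guard goes back to cell block A with sample P.  [cell block A: sample L, sample P, sample Q | cell block B: sample B, sample K]
7. Guard goes to cell block B with sample Q.  [cell block A: sample L, sample P | cell block B: sample B, sample K, sample Q]
8. Guard goes back to cell block A alone.  [cell block A: sample L, sample P | cell block B: sample B, sample K, sample Q]
9. Guard goes to cell block B with sample L.  [cell block A: sample P | cell block B: sample B, sample K, sample L, sample Q]
10. Guard goes back to cell block A alone.  [cell block A: sample P | cell block B: sample B, sample K, sample L, sample Q]
11. Guard goes to cell block B with sample P.  [cell block A: — | cell block B: sample B, sample K, sample L, sample P, sample Q]

11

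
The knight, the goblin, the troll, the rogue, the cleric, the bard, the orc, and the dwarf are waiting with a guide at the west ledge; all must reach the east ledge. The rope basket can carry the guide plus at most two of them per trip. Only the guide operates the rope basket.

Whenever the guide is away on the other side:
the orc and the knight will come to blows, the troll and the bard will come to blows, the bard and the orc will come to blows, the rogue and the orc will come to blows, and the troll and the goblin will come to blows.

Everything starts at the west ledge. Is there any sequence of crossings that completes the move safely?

Yes

1. Guide goes to the east ledge with the orc and the troll.
2. Guide goes back to the west ledge alone.
3. Guide goes to the east ledge with the goblin and the knight.
4. Guide goes back to the west ledge with the orc and the troll.
5. Guide goes to the east ledge with the bard and the rogue.
6. Guide goes back to the west ledge alone.
7. Guide goes to the east ledge with the cleric and the dwarf.
8. Guide goes back to the west ledge alone.
9. Guide goes to the east ledge with the orc and the troll.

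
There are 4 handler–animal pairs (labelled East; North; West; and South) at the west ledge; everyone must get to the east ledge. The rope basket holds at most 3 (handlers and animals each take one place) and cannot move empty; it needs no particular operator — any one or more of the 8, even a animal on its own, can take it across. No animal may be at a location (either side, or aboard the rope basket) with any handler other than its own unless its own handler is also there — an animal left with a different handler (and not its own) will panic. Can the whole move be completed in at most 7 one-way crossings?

No

Counting alone: each trip to the east ledge takes at most 3 across and each return brings at least 1 back, so after t trips out (and t−1 returns) at most 3t − (t−1) of the 8 are across; that first reaches 8 at t = 4, so at least 7 crossings are needed.
The safety rule pushes this higher. Following every safe sequence of crossings, the most of the 8 that can be at the east ledge as the rope basket arrives there on crossing 7 is 7 — never all 8.
So the move cannot be finished within 7 crossings. (The shortest complete plan takes 9:)
1. animal East and handler East cross → the east ledge.
2. handler East crosses ← the west ledge.
3. animal North, handler East, and handler North cross → the east ledge.
4. animal East and handler East cross ← the west ledge.
5. handler East, handler South, and handler West cross → the east ledge.
6. animal North crosses ← the west ledge.
7. animal East and animal North cross → the east ledge.
8. animal East crosses ← the west ledge.
9. animal East, animal South, and animal West cross → the east ledge.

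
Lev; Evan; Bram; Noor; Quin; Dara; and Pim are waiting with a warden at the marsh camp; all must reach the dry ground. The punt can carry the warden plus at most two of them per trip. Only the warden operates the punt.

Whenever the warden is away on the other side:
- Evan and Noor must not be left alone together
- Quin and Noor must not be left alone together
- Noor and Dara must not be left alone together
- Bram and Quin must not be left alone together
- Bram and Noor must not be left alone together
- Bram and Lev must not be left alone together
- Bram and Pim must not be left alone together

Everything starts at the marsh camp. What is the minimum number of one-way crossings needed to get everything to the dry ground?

Counting alone: the warden can take at most 2 across per trip to the dry ground, so moving all 7 needs at least 4 loaded trips out, with a return between consecutive ones — at least 7 crossings.
The safety rule pushes this higher. Following every safe sequence of crossings, the most of the 7 that can be at the dry ground as the punt arrives there on crossings 7, 9 is 5, 6 respectively — never all 7.
So no plan with fewer than 11 crossings exists, and this one achieves 11:
1. Warden goes to the dry ground with Bram and Noor.  [the marsh camp: Dara, Evan, Lev, Pim, Quin | the dry ground: Bram, Noor]
2. Warden goes back to the marsh camp with Bram.  [the marsh camp: Bram, Dara, Evan, Lev, Pim, Quin | the dry ground: Noor]
3. Warden goes to the dry ground with Bram and Lev.  [the marsh camp: Dara, Evan, Pim, Quin | the dry ground: Bram, Lev, Noor]
4. Warden goes back to the marsh camp with Bram.  [the marsh camp: Bram, Dara, Evan, Pim, Quin | the dry ground: Lev, Noor]
5. Warden goes to the dry ground with Bram and Pim.  [the marsh camp: Dara, Evan, Quin | the dry ground: Bram, Lev, Noor, Pim]
6. Warden goes back to the marsh camp with Bram.  [the marsh camp: Bram, Dara, Evan, Quin | the dry ground: Lev, Noor, Pim]
7. Warden goes to the dry ground with Evan and Quin.  [the marsh camp: Bram, Dara | the dry ground: Evan, Lev, Noor, Pim, Quin]
8. Warden goes back to the marsh camp with Noor.  [the marsh camp: Bram, Dara, Noor | the dry ground: Evan, Lev, Pim, Quin]
9. Warden goes to the dry ground with Bram and Dara.  [the marsh camp: Noor | the dry ground: Bram, Dara, Evan, Lev, Pim, Quin]
10. Warden goes back to the marsh camp with Bram.  [the marsh camp: Bram, Noor | the dry ground: Dara, Evan, Lev, Pim, Quin]
11. Warden goes to the dry ground with Bram and Noor.  [the marsh camp: — | the dry ground: Bram, Dara, Evan, Lev, Noor, Pim, Quin]

11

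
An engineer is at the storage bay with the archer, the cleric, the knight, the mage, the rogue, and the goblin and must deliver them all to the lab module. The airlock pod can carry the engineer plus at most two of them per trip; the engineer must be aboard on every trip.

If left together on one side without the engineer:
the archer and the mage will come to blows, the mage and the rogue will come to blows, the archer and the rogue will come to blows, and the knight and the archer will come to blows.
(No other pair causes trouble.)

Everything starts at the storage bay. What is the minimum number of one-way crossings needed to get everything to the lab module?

Counting alone: the engineer can take at most 2 across per trip to the lab module, so moving all 6 needs at least 3 loaded trips out, with a return between consecutive ones — at least 5 crossings.
The safety rule pushes this higher. Following every safe sequence of crossings, the most of the 6 that can be at the lab module as the airlock pod arrives there on crossings 5, 7 is 4, 5 respectively — never all 6.
So no plan with fewer than 9 crossings exists, and this one achieves 9:
1. Engineer goes to the lab module with the archer and the mage.  [the storage bay: the cleric, the goblin, the knight, the rogue | the lab module: the archer, the mage]
2. Engineer goes back to the storage bay with the archer.  [the storage bay: the archer, the cleric, the goblin, the knight, the rogue | the lab module: the mage]
3. Engineer goes to the lab module with the archer and the cleric.  [the storage bay: the goblin, the knight, the rogue | the lab module: the archer, the cleric, the mage]
4. Engineer goes back to the storage bay with the archer.  [the storage bay: the archer, the goblin, the knight, the rogue | the lab module: the cleric, the mage]
5. Engineer goes to the lab module with the archer and the knight.  [the storage bay: the goblin, the rogue | the lab module: the archer, the cleric, the knight, the mage]
6. Engineer goes back to the storage bay with the archer.  [the storage bay: the archer, the goblin, the rogue | the lab module: the cleric, the knight, the mage]
7. Engineer goes to the lab module with the archer and the goblin.  [the storage bay: the rogue | the lab module: the archer, the cleric, the goblin, the knight, the mage]
8. Engineer goes back to the storage bay with the archer.  [the storage bay: the archer, the rogue | the lab module: the cleric, the goblin, the knight, the mage]
9. Engineer goes to the lab module with the archer and the rogue.  [the storage bay: — | the lab module: the archer, the cleric, the goblin, the knight, the mage, the rogue]

9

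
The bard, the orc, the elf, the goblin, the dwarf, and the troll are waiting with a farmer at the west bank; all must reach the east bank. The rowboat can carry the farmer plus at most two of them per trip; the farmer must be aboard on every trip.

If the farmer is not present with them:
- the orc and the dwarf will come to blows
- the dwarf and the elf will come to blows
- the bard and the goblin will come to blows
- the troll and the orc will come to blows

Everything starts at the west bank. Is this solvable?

No

Whatever the first load, the items left behind include a forbidden pair without the farmer. No opening move is safe, so no plan exists.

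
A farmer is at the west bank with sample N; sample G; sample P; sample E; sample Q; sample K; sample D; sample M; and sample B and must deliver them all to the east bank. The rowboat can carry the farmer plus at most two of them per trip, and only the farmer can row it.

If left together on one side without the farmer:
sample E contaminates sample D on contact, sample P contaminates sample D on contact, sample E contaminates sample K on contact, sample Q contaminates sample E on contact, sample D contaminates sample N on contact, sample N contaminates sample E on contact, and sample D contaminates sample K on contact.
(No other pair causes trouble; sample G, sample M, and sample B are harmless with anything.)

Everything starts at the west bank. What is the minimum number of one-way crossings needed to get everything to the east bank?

Counting alone: the farmer can take at most 2 across per trip to the east bank, so moving all 9 needs at least 5 loaded trips out, with a return between consecutive ones — at least 9 crossings.
The safety rule pushes this higher. Following every safe sequence of crossings, the most of the 9 that can be at the east bank as the rowboat arrives there on crossings 9, 11, 13 is 6, 7, 8 respectively — never all 9.
So no plan with fewer than 15 crossings exists, and this one achieves 15:
1. Farmer goes to the east bank with sample D and sample E.  [the west bank: sample B, sample G, sample K, sample M, sample N, sample P, sample Q | the east bank: sample D, sample E]
2. Farmer goes back to the west bank with sample E.  [the west bank: sample B, sample E, sample G, sample K, sample M, sample N, sample P, sample Q | the east bank: sample D]
3. Farmer goes to the east bank with sample E and sample G.  [the west bank: sample B, sample K, sample M, sample N, sample P, sample Q | the east bank: sample D, sample E, sample G]
4. Farmer goes back to the west bank with sample E.  [the west bank: sample B, sample E, sample K, sample M, sample N, sample P, sample Q | the east bank: sample D, sample G]
5. Farmer goes to the east bank with sample E and sample P.  [the west bank: sample B, sample K, sample M, sample N, sample Q | the east bank: sample D, sample E, sample G, sample P]
6. Farmer goes back to the west bank with sample D.  [the west bank: sample B, sample D, sample K, sample M, sample N, sample Q | the east bank: sample E, sample G, sample P]
7. Farmer goes to the east bank with sample K and sample N.  [the west bank: sample B, sample D, sample M, sample Q | the east bank: sample E, sample G, sample K, sample N, sample P]
8. Farmer goes back to the west bank with sample E.  [the west bank: sample B, sample D, sample E, sample M, sample Q | the east bank: sample G, sample K, sample N, sample P]
9. Farmer goes to the east bank with sample E and sample Q.  [the west bank: sample B, sample D, sample M | the east bank: sample E, sample G, sample K, sample N, sample P, sample Q]
10. Farmer goes back to the west bank with sample E.  [the west bank: sample B, sample D, sample E, sample M | the east bank: sample G, sample K, sample N, sample P, sample Q]
11. Farmer goes to the east bank with sample E and sample M.  [the west bank: sample B, sample D | the east bank: sample E, sample G, sample K, sample M, sample N, sample P, sample Q]
12. Farmer goes back to the west bank with sample E.  [the west bank: sample B, sample D, sample E | the east bank: sample G, sample K, sample M, sample N, sample P, sample Q]
13. Farmer goes to the east bank with sample B and sample E.  [the west bank: sample D | the east bank: sample B, sample E, sample G, sample K, sample M, sample N, sample P, sample Q]
14. Farmer goes back to the west bank with sample E.  [the west bank: sample D, sample E | the east bank: sample B, sample G, sample K, sample M, sample N, sample P, sample Q]
15. Farmer goes to the east bank with sample D and sample E.  [the west bank: — | the east bank: sample B, sample D, sample E, sample G, sample K, sample M, sample N, sample P, sample Q]

15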